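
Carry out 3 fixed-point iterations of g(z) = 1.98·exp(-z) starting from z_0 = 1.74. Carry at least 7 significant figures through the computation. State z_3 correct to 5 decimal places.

z_1 = g(1.740000) = 0.347530
z_2 = g(0.347530) = 1.398732
z_3 = g(1.398732) = 0.488881

0.48888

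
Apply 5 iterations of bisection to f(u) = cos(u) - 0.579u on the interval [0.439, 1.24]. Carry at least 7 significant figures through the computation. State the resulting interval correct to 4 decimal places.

[0.9647, 0.9897]

f(0.439000) = 0.650996, f(1.240000) = -0.393164 (opposite signs)
step 1: m = 0.839500, f(m) = 0.181765 > 0 → root in [0.839500, 1.240000]
step 2: m = 1.039750, f(m) = -0.095579 < 0 → root in [0.839500, 1.039750]
step 3: m = 0.939625, f(m) = 0.046048 > 0 → root in [0.939625, 1.039750]
step 4: m = 0.989687, f(m) = -0.024078 < 0 → root in [0.939625, 0.989687]
step 5: m = 0.964656, f(m) = 0.011163 > 0 → root in [0.964656, 0.989687]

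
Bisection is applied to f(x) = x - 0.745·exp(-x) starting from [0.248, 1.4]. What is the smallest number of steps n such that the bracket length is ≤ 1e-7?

24

Initial width b − a = 1.4 − 0.248 = 1.152000.
After n steps the width is (b−a)/2^n; need (b−a)/2^n ≤ 1e-7.
So n ≥ log₂(1.152000/1e-7) = log₂(11520000.0000) ≈ 23.4576.
Hence n = 24.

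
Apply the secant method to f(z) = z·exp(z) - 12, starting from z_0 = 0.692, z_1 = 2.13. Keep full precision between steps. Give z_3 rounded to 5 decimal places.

1.81883

f(z_0) = -10.617587, f(z_1) = 5.923666
z_2 = 2.130000 - (5.923666)·(2.130000 - 0.692000)/(5.923666 - (-10.617587)) = 1.615031; f(z_2) = -3.879553
z_3 = 1.615031 - (-3.879553)·(1.615031 - 2.130000)/(-3.879553 - (5.923666)) = 1.818826; f(z_3) = -0.787630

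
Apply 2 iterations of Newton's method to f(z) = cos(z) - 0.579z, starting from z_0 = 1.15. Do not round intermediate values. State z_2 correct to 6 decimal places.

f'(z) = -sin(z) - 0.579
z_0 = 1.150000: f = -0.257363, f' = -1.491764 → z_1 = 1.150000 - (-0.257363)/(-1.491764) = 0.977478
z_1 = 0.977478: f = -0.006844, f' = -1.408090 → z_2 = 0.977478 - (-0.006844)/(-1.408090) = 0.972617

0.972617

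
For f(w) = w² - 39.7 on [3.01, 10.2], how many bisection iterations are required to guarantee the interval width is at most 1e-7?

Initial width b − a = 10.2 − 3.01 = 7.190000.
After n steps the width is (b−a)/2^n; need (b−a)/2^n ≤ 1e-7.
So n ≥ log₂(7.190000/1e-7) = log₂(71900000.0000) ≈ 26.0995.
Hence n = 27.

27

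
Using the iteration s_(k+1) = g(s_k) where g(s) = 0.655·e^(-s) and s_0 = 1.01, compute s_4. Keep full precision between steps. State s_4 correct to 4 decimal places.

0.4430

s_1 = g(1.010000) = 0.238563
s_2 = g(0.238563) = 0.515982
s_3 = g(0.515982) = 0.390979
s_4 = g(0.390979) = 0.443038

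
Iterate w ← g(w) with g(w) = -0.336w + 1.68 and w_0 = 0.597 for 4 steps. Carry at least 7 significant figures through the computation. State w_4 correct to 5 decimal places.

w_1 = g(0.597000) = 1.479408
w_2 = g(1.479408) = 1.182919
w_3 = g(1.182919) = 1.282539
w_4 = g(1.282539) = 1.249067

1.24907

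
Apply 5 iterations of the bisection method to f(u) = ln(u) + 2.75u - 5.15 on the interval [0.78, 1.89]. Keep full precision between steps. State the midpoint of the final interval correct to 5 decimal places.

f(0.780000) = -3.253461, f(1.890000) = 0.684077 (opposite signs)
step 1: m = 1.335000, f(m) = -1.189819 < 0 → root in [1.335000, 1.890000]
step 2: m = 1.612500, f(m) = -0.237839 < 0 → root in [1.612500, 1.890000]
step 3: m = 1.751250, f(m) = 0.226267 > 0 → root in [1.612500, 1.751250]
step 4: m = 1.681875, f(m) = -0.004935 < 0 → root in [1.681875, 1.751250]
step 5: m = 1.716562, f(m) = 0.110871 > 0 → root in [1.681875, 1.716562]
Midpoint of [1.681875, 1.716562] = 1.699219

1.69922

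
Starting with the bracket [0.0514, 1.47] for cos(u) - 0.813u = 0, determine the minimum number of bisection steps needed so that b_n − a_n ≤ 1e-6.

21

Initial width b − a = 1.47 − 0.0514 = 1.418600.
After n steps the width is (b−a)/2^n; need (b−a)/2^n ≤ 1e-6.
So n ≥ log₂(1.418600/1e-6) = log₂(1418600.0000) ≈ 20.4360.
Hence n = 21.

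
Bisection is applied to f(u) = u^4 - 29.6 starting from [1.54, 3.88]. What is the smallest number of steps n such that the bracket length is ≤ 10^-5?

18

Initial width b − a = 3.88 − 1.54 = 2.340000.
After n steps the width is (b−a)/2^n; need (b−a)/2^n ≤ 10^-5.
So n ≥ log₂(2.340000/10^-5) = log₂(234000.0000) ≈ 17.8361.
Hence n = 18.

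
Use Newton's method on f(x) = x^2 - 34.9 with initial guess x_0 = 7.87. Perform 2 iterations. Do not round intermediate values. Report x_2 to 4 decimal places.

5.9125

Newton update: x ← x − f(x)/f'(x).
f'(x) = 2x
x_0 = 7.870000: f = 27.036900, f' = 15.740000 → x_1 = 7.870000 - (27.036900)/(15.740000) = 6.152281
x_1 = 6.152281: f = 2.950559, f' = 12.304562 → x_2 = 6.152281 - (2.950559)/(12.304562) = 5.912487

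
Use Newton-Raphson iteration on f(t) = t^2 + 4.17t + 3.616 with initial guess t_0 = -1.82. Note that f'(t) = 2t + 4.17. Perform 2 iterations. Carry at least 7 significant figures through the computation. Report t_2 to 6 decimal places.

-1.087135

t_0 = -1.820000: f = -0.661000, f' = 0.530000 → t_1 = -1.820000 - (-0.661000)/(0.530000) = -0.572830
t_1 = -0.572830: f = 1.555433, f' = 3.024340 → t_2 = -0.572830 - (1.555433)/(3.024340) = -1.087135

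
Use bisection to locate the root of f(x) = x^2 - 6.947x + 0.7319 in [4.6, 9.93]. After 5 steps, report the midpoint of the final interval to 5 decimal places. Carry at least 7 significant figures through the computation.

f(4.600000) = -10.064300, f(9.930000) = 30.353090 (opposite signs)
step 1: m = 7.265000, f(m) = 3.042170 > 0 → root in [4.600000, 7.265000]
step 2: m = 5.932500, f(m) = -5.286621 < 0 → root in [5.932500, 7.265000]
step 3: m = 6.598750, f(m) = -1.566115 < 0 → root in [6.598750, 7.265000]
step 4: m = 6.931875, f(m) = 0.627055 > 0 → root in [6.598750, 6.931875]
step 5: m = 6.765312, f(m) = -0.497273 < 0 → root in [6.765312, 6.931875]
Midpoint of [6.765312, 6.931875] = 6.848594

6.84859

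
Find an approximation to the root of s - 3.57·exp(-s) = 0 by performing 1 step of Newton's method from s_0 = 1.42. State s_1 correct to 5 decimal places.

f'(s) = 1 + 3.57·exp(-s)
s_0 = 1.420000: f = 0.557081, f' = 1.862919 → s_1 = 1.420000 - (0.557081)/(1.862919) = 1.120963

1.12096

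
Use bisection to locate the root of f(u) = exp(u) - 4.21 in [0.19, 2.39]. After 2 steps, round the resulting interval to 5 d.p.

[1.29000, 1.84000]

f(0.190000) = -3.000750, f(2.390000) = 6.703494 (opposite signs)
step 1: m = 1.290000, f(m) = -0.577213 < 0 → root in [1.290000, 2.390000]
step 2: m = 1.840000, f(m) = 2.086538 > 0 → root in [1.290000, 1.840000]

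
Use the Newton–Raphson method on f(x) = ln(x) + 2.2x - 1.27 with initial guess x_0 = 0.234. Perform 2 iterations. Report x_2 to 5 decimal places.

0.71676

f'(x) = 1/x + 2.2
x_0 = 0.234000: f = -2.207634, f' = 6.473504 → x_1 = 0.234000 - (-2.207634)/(6.473504) = 0.575026
x_1 = 0.575026: f = -0.558282, f' = 3.939051 → x_2 = 0.575026 - (-0.558282)/(3.939051) = 0.716756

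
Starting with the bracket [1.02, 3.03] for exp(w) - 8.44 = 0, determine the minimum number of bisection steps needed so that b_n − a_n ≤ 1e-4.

Initial width b − a = 3.03 − 1.02 = 2.010000.
After n steps the width is (b−a)/2^n; need (b−a)/2^n ≤ 1e-4.
So n ≥ log₂(2.010000/1e-4) = log₂(20100.0000) ≈ 14.2949.
Hence n = 15.

15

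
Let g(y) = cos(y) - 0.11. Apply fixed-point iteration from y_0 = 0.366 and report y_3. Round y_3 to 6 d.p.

0.732191

y_1 = g(0.366000) = 0.823766
y_2 = g(0.823766) = 0.569463
y_3 = g(0.569463) = 0.732191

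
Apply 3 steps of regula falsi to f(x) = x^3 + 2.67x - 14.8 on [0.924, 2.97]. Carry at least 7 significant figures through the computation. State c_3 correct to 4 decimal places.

2.0598

f(0.924000) = -11.544031, f(2.970000) = 19.327973
step 1: c = 1.689065, f(c) = -5.471395 < 0 → new bracket [1.689065, 2.970000]
step 2: c = 1.971673, f(c) = -1.870765 < 0 → new bracket [1.971673, 2.970000]
step 3: c = 2.059774, f(c) = -0.561460 < 0 → new bracket [2.059774, 2.970000]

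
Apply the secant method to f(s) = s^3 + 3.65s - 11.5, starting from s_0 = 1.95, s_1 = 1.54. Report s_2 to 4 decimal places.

1.7136

f(s_0) = 3.032375, f(s_1) = -2.226736
s_2 = 1.540000 - (-2.226736)·(1.540000 - 1.950000)/(-2.226736 - (3.032375)) = 1.713596; f(s_2) = -0.213549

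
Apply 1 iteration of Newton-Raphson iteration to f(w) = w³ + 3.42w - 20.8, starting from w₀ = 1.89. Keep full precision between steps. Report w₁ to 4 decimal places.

2.4266

Newton update: w ← w − f(w)/f'(w).
f'(w) = 3w² + 3.42
w_0 = 1.890000: f = -7.584931, f' = 14.136300 → w_1 = 1.890000 - (-7.584931)/(14.136300) = 2.426557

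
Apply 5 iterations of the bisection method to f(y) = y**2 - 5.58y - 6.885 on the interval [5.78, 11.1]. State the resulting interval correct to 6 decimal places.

f(5.780000) = -5.729000, f(11.100000) = 54.387000 (opposite signs)
step 1: m = 8.440000, f(m) = 17.253400 > 0 → root in [5.780000, 8.440000]
step 2: m = 7.110000, f(m) = 3.993300 > 0 → root in [5.780000, 7.110000]
step 3: m = 6.445000, f(m) = -1.310075 < 0 → root in [6.445000, 7.110000]
step 4: m = 6.777500, f(m) = 1.231056 > 0 → root in [6.445000, 6.777500]
step 5: m = 6.611250, f(m) = -0.067148 < 0 → root in [6.611250, 6.777500]

[6.611250, 6.777500]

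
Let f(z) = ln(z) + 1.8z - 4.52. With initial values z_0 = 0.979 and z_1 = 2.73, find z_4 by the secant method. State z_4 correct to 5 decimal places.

f(z_0) = -2.779024, f(z_1) = 1.398302
z_2 = 2.730000 - (1.398302)·(2.730000 - 0.979000)/(1.398302 - (-2.779024)) = 2.143877; f(z_2) = 0.101595
z_3 = 2.143877 - (0.101595)·(2.143877 - 2.730000)/(0.101595 - (1.398302)) = 2.097955; f(z_3) = -0.002717
z_4 = 2.097955 - (-0.002717)·(2.097955 - 2.143877)/(-0.002717 - (0.101595)) = 2.099152; f(z_4) = 0.000006

2.09915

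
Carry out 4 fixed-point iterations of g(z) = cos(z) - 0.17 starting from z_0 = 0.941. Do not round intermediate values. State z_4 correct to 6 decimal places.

0.673999

z_1 = g(0.941000) = 0.418980
z_2 = g(0.418980) = 0.743504
z_3 = g(0.743504) = 0.566101
z_4 = g(0.566101) = 0.673999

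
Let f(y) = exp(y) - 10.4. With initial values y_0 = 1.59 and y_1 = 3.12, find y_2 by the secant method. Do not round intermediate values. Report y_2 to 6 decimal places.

2.063958

f(y_0) = -5.496251, f(y_1) = 12.246380
y_2 = 3.120000 - (12.246380)·(3.120000 - 1.590000)/(12.246380 - (-5.496251)) = 2.063958; f(y_2) = -2.522913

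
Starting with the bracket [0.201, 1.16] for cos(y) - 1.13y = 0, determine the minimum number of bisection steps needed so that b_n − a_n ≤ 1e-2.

Initial width b − a = 1.16 − 0.201 = 0.959000.
After n steps the width is (b−a)/2^n; need (b−a)/2^n ≤ 1e-2.
So n ≥ log₂(0.959000/1e-2) = log₂(95.9000) ≈ 6.5835.
Hence n = 7.

7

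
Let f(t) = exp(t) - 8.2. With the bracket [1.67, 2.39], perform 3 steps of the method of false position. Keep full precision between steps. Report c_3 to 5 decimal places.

f(1.670000) = -2.887832, f(2.390000) = 2.713494
step 1: c = 2.041205, f(c) = -0.500120 < 0 → new bracket [2.041205, 2.390000]
step 2: c = 2.095486, f(c) = -0.070608 < 0 → new bracket [2.095486, 2.390000]
step 3: c = 2.102955, f(c) = -0.009661 < 0 → new bracket [2.102955, 2.390000]

2.10296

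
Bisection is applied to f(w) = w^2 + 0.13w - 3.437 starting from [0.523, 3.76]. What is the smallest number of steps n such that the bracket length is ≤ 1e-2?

9

Initial width b − a = 3.76 − 0.523 = 3.237000.
After n steps the width is (b−a)/2^n; need (b−a)/2^n ≤ 1e-2.
So n ≥ log₂(3.237000/1e-2) = log₂(323.7000) ≈ 8.3385.
Hence n = 9.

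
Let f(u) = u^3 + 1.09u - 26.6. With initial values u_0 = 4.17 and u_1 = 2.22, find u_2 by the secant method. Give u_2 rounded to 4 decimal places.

2.6253

f(u_0) = 50.457013, f(u_1) = -13.239152
u_2 = 2.220000 - (-13.239152)·(2.220000 - 4.170000)/(-13.239152 - (50.457013)) = 2.625305; f(u_2) = -5.644231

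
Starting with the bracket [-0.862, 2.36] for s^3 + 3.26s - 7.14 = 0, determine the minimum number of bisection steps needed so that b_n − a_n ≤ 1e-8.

Initial width b − a = 2.36 − -0.862 = 3.222000.
After n steps the width is (b−a)/2^n; need (b−a)/2^n ≤ 1e-8.
So n ≥ log₂(3.222000/1e-8) = log₂(322200000.0000) ≈ 28.2634.
Hence n = 29.

29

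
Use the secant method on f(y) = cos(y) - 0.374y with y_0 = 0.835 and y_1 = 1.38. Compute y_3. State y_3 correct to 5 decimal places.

f(y_0) = 0.358888, f(y_1) = -0.326479
y_2 = 1.380000 - (-0.326479)·(1.380000 - 0.835000)/(-0.326479 - (0.358888)) = 1.120386; f(y_2) = 0.016311
y_3 = 1.120386 - (0.016311)·(1.120386 - 1.380000)/(0.016311 - (-0.326479)) = 1.132739; f(y_3) = 0.000537

1.13274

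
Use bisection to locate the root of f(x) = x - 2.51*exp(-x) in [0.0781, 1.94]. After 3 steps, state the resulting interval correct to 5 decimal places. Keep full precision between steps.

[0.77631, 1.00905]

f(0.078100) = -2.243329, f(1.940000) = 1.579303 (opposite signs)
step 1: m = 1.009050, f(m) = 0.093991 > 0 → root in [0.078100, 1.009050]
step 2: m = 0.543575, f(m) = -0.913903 < 0 → root in [0.543575, 1.009050]
step 3: m = 0.776312, f(m) = -0.378537 < 0 → root in [0.776312, 1.009050]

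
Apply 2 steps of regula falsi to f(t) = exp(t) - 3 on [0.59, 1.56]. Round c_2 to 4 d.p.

f(0.590000) = -1.196012, f(1.560000) = 1.758821
step 1: c = 0.982622, f(c) = -0.328549 < 0 → new bracket [0.982622, 1.560000]
step 2: c = 1.073500, f(c) = -0.074398 < 0 → new bracket [1.073500, 1.560000]

1.0735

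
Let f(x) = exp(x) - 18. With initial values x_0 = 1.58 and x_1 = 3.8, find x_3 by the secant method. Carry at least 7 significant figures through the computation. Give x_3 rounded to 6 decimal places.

2.652073

f(x_0) = -13.145044, f(x_1) = 26.701184
x_2 = 3.800000 - (26.701184)·(3.800000 - 1.580000)/(26.701184 - (-13.145044)) = 2.312365; f(x_2) = -7.901717
x_3 = 2.312365 - (-7.901717)·(2.312365 - 3.800000)/(-7.901717 - (26.701184)) = 2.652073; f(x_3) = -3.816590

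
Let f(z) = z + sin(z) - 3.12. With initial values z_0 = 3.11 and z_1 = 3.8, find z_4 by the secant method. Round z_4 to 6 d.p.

2.668929

f(z_0) = 0.021587, f(z_1) = 0.068142
z_2 = 3.800000 - (0.068142)·(3.800000 - 3.110000)/(0.068142 - (0.021587)) = 2.790047; f(z_2) = 0.014396
z_3 = 2.790047 - (0.014396)·(2.790047 - 3.800000)/(0.014396 - (0.068142)) = 2.519521; f(z_3) = -0.017759
z_4 = 2.519521 - (-0.017759)·(2.519521 - 2.790047)/(-0.017759 - (0.014396)) = 2.668929; f(z_4) = 0.004189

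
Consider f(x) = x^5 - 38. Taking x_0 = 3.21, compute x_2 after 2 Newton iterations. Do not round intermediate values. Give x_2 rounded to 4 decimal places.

f'(x) = 5x^4
x_0 = 3.210000: f = 302.820071, f' = 530.872384 → x_1 = 3.210000 - (302.820071)/(530.872384) = 2.639580
x_1 = 2.639580: f = 90.136951, f' = 242.722207 → x_2 = 2.639580 - (90.136951)/(242.722207) = 2.268222

2.2682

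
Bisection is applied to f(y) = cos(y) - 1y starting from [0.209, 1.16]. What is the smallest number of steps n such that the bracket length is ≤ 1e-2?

7

Initial width b − a = 1.16 − 0.209 = 0.951000.
After n steps the width is (b−a)/2^n; need (b−a)/2^n ≤ 1e-2.
So n ≥ log₂(0.951000/1e-2) = log₂(95.1000) ≈ 6.5714.
Hence n = 7.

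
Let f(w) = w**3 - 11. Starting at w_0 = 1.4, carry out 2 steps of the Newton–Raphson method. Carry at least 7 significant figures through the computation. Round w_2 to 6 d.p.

f'(w) = 3w**2
w_0 = 1.400000: f = -8.256000, f' = 5.880000 → w_1 = 1.400000 - (-8.256000)/(5.880000) = 2.804082
w_1 = 2.804082: f = 11.048140, f' = 23.588621 → w_2 = 2.804082 - (11.048140)/(23.588621) = 2.335714

2.335714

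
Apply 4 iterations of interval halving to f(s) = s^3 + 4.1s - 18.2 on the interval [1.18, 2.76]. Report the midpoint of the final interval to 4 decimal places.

f(1.180000) = -11.718968, f(2.760000) = 14.140576 (opposite signs)
step 1: m = 1.970000, f(m) = -2.477627 < 0 → root in [1.970000, 2.760000]
step 2: m = 2.365000, f(m) = 4.724477 > 0 → root in [1.970000, 2.365000]
step 3: m = 2.167500, f(m) = 0.869787 > 0 → root in [1.970000, 2.167500]
step 4: m = 2.068750, f(m) = -0.864441 < 0 → root in [2.068750, 2.167500]
Midpoint of [2.068750, 2.167500] = 2.118125

2.1181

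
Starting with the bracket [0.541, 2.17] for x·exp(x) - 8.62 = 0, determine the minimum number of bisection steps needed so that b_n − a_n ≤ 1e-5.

Initial width b − a = 2.17 − 0.541 = 1.629000.
After n steps the width is (b−a)/2^n; need (b−a)/2^n ≤ 1e-5.
So n ≥ log₂(1.629000/1e-5) = log₂(162900.0000) ≈ 17.3136.
Hence n = 18.

18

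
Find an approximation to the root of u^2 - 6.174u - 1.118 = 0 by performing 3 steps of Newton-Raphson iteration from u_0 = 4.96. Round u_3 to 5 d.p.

f'(u) = 2u - 6.174
u_0 = 4.960000: f = -7.139440, f' = 3.746000 → u_1 = 4.960000 - (-7.139440)/(3.746000) = 6.865884
u_1 = 6.865884: f = 3.632392, f' = 7.557767 → u_2 = 6.865884 - (3.632392)/(7.557767) = 6.385266
u_2 = 6.385266: f = 0.230993, f' = 6.596533 → u_3 = 6.385266 - (0.230993)/(6.596533) = 6.350249

6.35025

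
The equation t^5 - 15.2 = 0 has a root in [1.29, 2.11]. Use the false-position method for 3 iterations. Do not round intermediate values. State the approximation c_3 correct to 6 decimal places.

False-position update: c = (a·f(b) − b·f(a))/(f(b) − f(a)); replace the endpoint whose sign matches f(c).
f(1.290000) = -11.627695, f(2.110000) = 26.622720
step 1: c = 1.539271, f(c) = -6.558779 < 0 → new bracket [1.539271, 2.110000]
step 2: c = 1.652083, f(c) = -2.892790 < 0 → new bracket [1.652083, 2.110000]
step 3: c = 1.696963, f(c) = -1.127793 < 0 → new bracket [1.696963, 2.110000]

1.696963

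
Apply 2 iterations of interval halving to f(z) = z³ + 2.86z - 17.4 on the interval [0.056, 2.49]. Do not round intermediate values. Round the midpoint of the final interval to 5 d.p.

2.18575

f(0.056000) = -17.239664, f(2.490000) = 5.159649 (opposite signs)
step 1: m = 1.273000, f(m) = -11.696287 < 0 → root in [1.273000, 2.490000]
step 2: m = 1.881500, f(m) = -5.358321 < 0 → root in [1.881500, 2.490000]
Midpoint of [1.881500, 2.490000] = 2.185750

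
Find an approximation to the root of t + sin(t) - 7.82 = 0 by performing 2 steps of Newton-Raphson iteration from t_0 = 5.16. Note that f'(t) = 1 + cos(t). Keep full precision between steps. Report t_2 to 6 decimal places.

6.979414

Newton update: t ← t − f(t)/f'(t).
t_0 = 5.160000: f = -3.561484, f' = 1.432813 → t_1 = 5.160000 - (-3.561484)/(1.432813) = 7.645658
t_1 = 7.645658: f = 0.804037, f' = 1.206820 → t_2 = 7.645658 - (0.804037)/(1.206820) = 6.979414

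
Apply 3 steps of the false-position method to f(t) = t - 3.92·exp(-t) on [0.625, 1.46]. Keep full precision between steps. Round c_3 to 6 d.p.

False-position update: c = (a·f(b) − b·f(a))/(f(b) − f(a)); replace the endpoint whose sign matches f(c).
f(0.625000) = -1.473225, f(1.460000) = 0.549634
step 1: c = 1.233121, f(c) = 0.090904 > 0 → new bracket [0.625000, 1.233121]
step 2: c = 1.197778, f(c) = 0.014470 > 0 → new bracket [0.625000, 1.197778]
step 3: c = 1.192207, f(c) = 0.002288 > 0 → new bracket [0.625000, 1.192207]

1.192207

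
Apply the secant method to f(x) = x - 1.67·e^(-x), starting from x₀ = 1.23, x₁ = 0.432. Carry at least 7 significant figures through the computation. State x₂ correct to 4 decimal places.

f(x_0) = 0.741871, f(x_1) = -0.652180
x_2 = 0.432000 - (-0.652180)·(0.432000 - 1.230000)/(-0.652180 - (0.741871)) = 0.805329; f(x_2) = 0.058937

0.8053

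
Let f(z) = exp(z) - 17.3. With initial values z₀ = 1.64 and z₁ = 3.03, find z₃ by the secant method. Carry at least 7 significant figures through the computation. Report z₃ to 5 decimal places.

Secant update: z_(k+1) = z_k − f(z_k)·(z_k − z_(k-1))/(f(z_k) − f(z_(k-1))).
f(z_0) = -12.144830, f(z_1) = 3.397233
z_2 = 3.030000 - (3.397233)·(3.030000 - 1.640000)/(3.397233 - (-12.144830)) = 2.726169; f(z_2) = -2.025734
z_3 = 2.726169 - (-2.025734)·(2.726169 - 3.030000)/(-2.025734 - (3.397233)) = 2.839665; f(z_3) = -0.189976

2.83966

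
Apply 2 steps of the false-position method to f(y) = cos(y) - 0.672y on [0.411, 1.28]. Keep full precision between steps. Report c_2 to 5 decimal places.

f(0.411000) = 0.640530, f(1.280000) = -0.573445
step 1: c = 0.869511, f(c) = 0.060889 > 0 → new bracket [0.869511, 1.280000]
step 2: c = 0.908913, f(c) = 0.003814 > 0 → new bracket [0.908913, 1.280000]

0.90891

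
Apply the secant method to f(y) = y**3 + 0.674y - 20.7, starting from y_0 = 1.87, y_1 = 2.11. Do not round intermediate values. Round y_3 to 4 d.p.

f(y_0) = -12.900417, f(y_1) = -9.883929
y_2 = 2.110000 - (-9.883929)·(2.110000 - 1.870000)/(-9.883929 - (-12.900417)) = 2.896392; f(y_2) = 5.550260
y_3 = 2.896392 - (5.550260)·(2.896392 - 2.110000)/(5.550260 - (-9.883929)) = 2.613599; f(y_3) = -1.085196

2.6136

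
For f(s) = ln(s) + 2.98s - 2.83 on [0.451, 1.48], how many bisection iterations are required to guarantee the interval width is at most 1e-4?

14

Initial width b − a = 1.48 − 0.451 = 1.029000.
After n steps the width is (b−a)/2^n; need (b−a)/2^n ≤ 1e-4.
So n ≥ log₂(1.029000/1e-4) = log₂(10290.0000) ≈ 13.3290.
Hence n = 14.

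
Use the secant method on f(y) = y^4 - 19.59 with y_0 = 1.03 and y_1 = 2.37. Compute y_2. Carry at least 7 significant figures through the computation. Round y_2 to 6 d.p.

f(y_0) = -18.464491, f(y_1) = 11.959566
y_2 = 2.370000 - (11.959566)·(2.370000 - 1.030000)/(11.959566 - (-18.464491)) = 1.843252; f(y_2) = -8.046470

1.843252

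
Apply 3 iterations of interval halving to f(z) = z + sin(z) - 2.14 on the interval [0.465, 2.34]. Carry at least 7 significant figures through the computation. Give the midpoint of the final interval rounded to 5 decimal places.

f(0.465000) = -1.226577, f(2.340000) = 0.918465 (opposite signs)
step 1: m = 1.402500, f(m) = 0.248372 > 0 → root in [0.465000, 1.402500]
step 2: m = 0.933750, f(m) = -0.402394 < 0 → root in [0.933750, 1.402500]
step 3: m = 1.168125, f(m) = -0.051858 < 0 → root in [1.168125, 1.402500]
Midpoint of [1.168125, 1.402500] = 1.285312

1.28531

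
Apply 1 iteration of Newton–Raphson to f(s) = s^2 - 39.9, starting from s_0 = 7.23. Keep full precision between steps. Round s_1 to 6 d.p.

6.374336

f'(s) = 2s
s_0 = 7.230000: f = 12.372900, f' = 14.460000 → s_1 = 7.230000 - (12.372900)/(14.460000) = 6.374336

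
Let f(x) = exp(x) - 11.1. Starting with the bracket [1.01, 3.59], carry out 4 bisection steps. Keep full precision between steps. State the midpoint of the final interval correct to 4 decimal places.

f(1.010000) = -8.354399, f(3.590000) = 25.134076 (opposite signs)
step 1: m = 2.300000, f(m) = -1.125818 < 0 → root in [2.300000, 3.590000]
step 2: m = 2.945000, f(m) = 7.910662 > 0 → root in [2.300000, 2.945000]
step 3: m = 2.622500, f(m) = 2.670106 > 0 → root in [2.300000, 2.622500]
step 4: m = 2.461250, f(m) = 0.619452 > 0 → root in [2.300000, 2.461250]
Midpoint of [2.300000, 2.461250] = 2.380625

2.3806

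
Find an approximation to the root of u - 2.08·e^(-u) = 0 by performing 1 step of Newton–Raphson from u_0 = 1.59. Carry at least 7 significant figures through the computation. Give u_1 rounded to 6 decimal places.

0.771391

Newton update: u ← u − f(u)/f'(u).
f'(u) = 1 + 2.08·e^(-u)
u_0 = 1.590000: f = 1.165835, f' = 1.424165 → u_1 = 1.590000 - (1.165835)/(1.424165) = 0.771391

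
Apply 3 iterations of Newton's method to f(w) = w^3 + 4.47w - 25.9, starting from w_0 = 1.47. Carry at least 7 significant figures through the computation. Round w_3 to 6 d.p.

2.462056

Newton update: w ← w − f(w)/f'(w).
f'(w) = 3w^2 + 4.47
w_0 = 1.470000: f = -16.152577, f' = 10.952700 → w_1 = 1.470000 - (-16.152577)/(10.952700) = 2.944758
w_1 = 2.944758: f = 12.798817, f' = 30.484791 → w_2 = 2.944758 - (12.798817)/(30.484791) = 2.524915
w_2 = 2.524915: f = 1.483194, f' = 23.595585 → w_3 = 2.524915 - (1.483194)/(23.595585) = 2.462056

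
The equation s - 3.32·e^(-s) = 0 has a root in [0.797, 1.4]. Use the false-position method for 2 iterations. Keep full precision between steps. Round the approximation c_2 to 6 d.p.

1.104382

f(0.797000) = -0.699254, f(1.400000) = 0.581298
step 1: c = 1.126272, f(c) = 0.049796 > 0 → new bracket [0.797000, 1.126272]
step 2: c = 1.104382, f(c) = 0.004083 > 0 → new bracket [0.797000, 1.104382]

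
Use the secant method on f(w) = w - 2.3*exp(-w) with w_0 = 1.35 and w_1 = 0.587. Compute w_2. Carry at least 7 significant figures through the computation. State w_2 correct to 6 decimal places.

Secant update: w_(k+1) = w_k − f(w_k)·(w_k − w_(k-1))/(f(w_k) − f(w_(k-1))).
f(w_0) = 0.753747, f(w_1) = -0.691783
w_2 = 0.587000 - (-0.691783)·(0.587000 - 1.350000)/(-0.691783 - (0.753747)) = 0.952147; f(w_2) = 0.064550

0.952147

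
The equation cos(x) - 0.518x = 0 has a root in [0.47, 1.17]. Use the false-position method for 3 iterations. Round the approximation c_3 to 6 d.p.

False-position update: c = (a·f(b) − b·f(a))/(f(b) − f(a)); replace the endpoint whose sign matches f(c).
f(0.470000) = 0.648108, f(1.170000) = -0.215908
step 1: c = 0.995078, f(c) = 0.028988 > 0 → new bracket [0.995078, 1.170000]
step 2: c = 1.015783, f(c) = 0.000780 > 0 → new bracket [1.015783, 1.170000]
step 3: c = 1.016337, f(c) = 0.000021 > 0 → new bracket [1.016337, 1.170000]

1.016337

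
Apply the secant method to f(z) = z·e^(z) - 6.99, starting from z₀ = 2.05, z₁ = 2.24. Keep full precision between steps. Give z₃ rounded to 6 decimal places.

f(z_0) = 8.934197, f(z_1) = 14.051062
z_2 = 2.240000 - (14.051062)·(2.240000 - 2.050000)/(14.051062 - (8.934197)) = 1.718254; f(z_2) = 2.588905
z_3 = 1.718254 - (2.588905)·(1.718254 - 2.240000)/(2.588905 - (14.051062)) = 1.600410; f(z_3) = 0.940135

1.600410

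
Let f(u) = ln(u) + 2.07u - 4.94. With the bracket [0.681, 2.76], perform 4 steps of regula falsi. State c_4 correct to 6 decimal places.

False-position update: c = (a·f(b) − b·f(a))/(f(b) − f(a)); replace the endpoint whose sign matches f(c).
f(0.681000) = -3.914523, f(2.760000) = 1.788431
step 1: c = 2.108031, f(c) = 0.169379 > 0 → new bracket [0.681000, 2.108031]
step 2: c = 2.048845, f(c) = 0.018386 > 0 → new bracket [0.681000, 2.048845]
step 3: c = 2.042451, f(c) = 0.002023 > 0 → new bracket [0.681000, 2.042451]
step 4: c = 2.041747, f(c) = 0.000223 > 0 → new bracket [0.681000, 2.041747]

2.041747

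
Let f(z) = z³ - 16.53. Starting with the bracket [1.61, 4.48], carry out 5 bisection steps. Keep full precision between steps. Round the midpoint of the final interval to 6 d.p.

f(1.610000) = -12.356719, f(4.480000) = 73.385392 (opposite signs)
step 1: m = 3.045000, f(m) = 11.703316 > 0 → root in [1.610000, 3.045000]
step 2: m = 2.327500, f(m) = -3.921336 < 0 → root in [2.327500, 3.045000]
step 3: m = 2.686250, f(m) = 2.853816 > 0 → root in [2.327500, 2.686250]
step 4: m = 2.506875, f(m) = -0.775739 < 0 → root in [2.506875, 2.686250]
step 5: m = 2.596563, f(m) = 0.976380 > 0 → root in [2.506875, 2.596563]
Midpoint of [2.506875, 2.596563] = 2.551719

2.551719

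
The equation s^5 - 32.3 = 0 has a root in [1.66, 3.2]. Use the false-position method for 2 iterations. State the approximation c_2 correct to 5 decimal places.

f(1.660000) = -19.695070, f(3.200000) = 303.244320
step 1: c = 1.753920, f(c) = -15.702271 < 0 → new bracket [1.753920, 3.200000]
step 2: c = 1.825113, f(c) = -12.048906 < 0 → new bracket [1.825113, 3.200000]

1.82511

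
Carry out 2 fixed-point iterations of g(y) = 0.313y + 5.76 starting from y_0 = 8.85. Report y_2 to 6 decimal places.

y_1 = g(8.850000) = 8.530050
y_2 = g(8.530050) = 8.429906

8.429906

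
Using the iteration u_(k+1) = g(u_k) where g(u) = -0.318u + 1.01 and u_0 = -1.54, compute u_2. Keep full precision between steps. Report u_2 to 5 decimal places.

u_1 = g(-1.540000) = 1.499720
u_2 = g(1.499720) = 0.533089

0.53309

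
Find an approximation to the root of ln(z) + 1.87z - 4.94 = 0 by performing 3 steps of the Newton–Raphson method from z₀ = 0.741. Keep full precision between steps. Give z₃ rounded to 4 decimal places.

2.2162

Newton update: z ← z − f(z)/f'(z).
f'(z) = 1/z + 1.87
z_0 = 0.741000: f = -3.854085, f' = 3.219528 → z_1 = 0.741000 - (-3.854085)/(3.219528) = 1.938096
z_1 = 1.938096: f = -0.654054, f' = 2.385970 → z_2 = 1.938096 - (-0.654054)/(2.385970) = 2.212221
z_2 = 2.212221: f = -0.009149, f' = 2.322034 → z_3 = 2.212221 - (-0.009149)/(2.322034) = 2.216161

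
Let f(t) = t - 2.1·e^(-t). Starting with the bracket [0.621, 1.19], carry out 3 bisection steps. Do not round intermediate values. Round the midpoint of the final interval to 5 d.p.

f(0.621000) = -0.507554, f(1.190000) = 0.551135 (opposite signs)
step 1: m = 0.905500, f(m) = 0.056387 > 0 → root in [0.621000, 0.905500]
step 2: m = 0.763250, f(m) = -0.215663 < 0 → root in [0.763250, 0.905500]
step 3: m = 0.834375, f(m) = -0.077331 < 0 → root in [0.834375, 0.905500]
Midpoint of [0.834375, 0.905500] = 0.869938

0.86994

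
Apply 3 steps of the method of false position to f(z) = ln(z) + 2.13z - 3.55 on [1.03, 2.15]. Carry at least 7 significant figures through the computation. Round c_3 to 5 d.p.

1.48203

False-position update: c = (a·f(b) − b·f(a))/(f(b) − f(a)); replace the endpoint whose sign matches f(c).
f(1.030000) = -1.326541, f(2.150000) = 1.794968
step 1: c = 1.505964, f(c) = 0.067137 > 0 → new bracket [1.030000, 1.505964]
step 2: c = 1.483036, f(c) = 0.002957 > 0 → new bracket [1.030000, 1.483036]
step 3: c = 1.482028, f(c) = 0.000131 > 0 → new bracket [1.030000, 1.482028]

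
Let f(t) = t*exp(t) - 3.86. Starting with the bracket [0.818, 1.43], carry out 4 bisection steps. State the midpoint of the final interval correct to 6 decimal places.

1.181375

f(0.818000) = -2.006442, f(1.430000) = 2.115540 (opposite signs)
step 1: m = 1.124000, f(m) = -0.401297 < 0 → root in [1.124000, 1.430000]
step 2: m = 1.277000, f(m) = 0.719151 > 0 → root in [1.124000, 1.277000]
step 3: m = 1.200500, f(m) = 0.127794 > 0 → root in [1.124000, 1.200500]
step 4: m = 1.162250, f(m) = -0.144149 < 0 → root in [1.162250, 1.200500]
Midpoint of [1.162250, 1.200500] = 1.181375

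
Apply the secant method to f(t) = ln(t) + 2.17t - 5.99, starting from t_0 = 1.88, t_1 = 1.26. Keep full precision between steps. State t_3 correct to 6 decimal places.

f(t_0) = -1.279128, f(t_1) = -3.024688
t_2 = 1.260000 - (-3.024688)·(1.260000 - 1.880000)/(-3.024688 - (-1.279128)) = 2.334330; f(t_2) = -0.076780
t_3 = 2.334330 - (-0.076780)·(2.334330 - 1.260000)/(-0.076780 - (-3.024688)) = 2.362311; f(t_3) = -0.004144

2.362311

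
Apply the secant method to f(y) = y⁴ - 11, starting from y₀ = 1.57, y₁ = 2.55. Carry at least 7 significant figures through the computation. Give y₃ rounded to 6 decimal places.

f(y_0) = -4.924268, f(y_1) = 31.282506
y_2 = 2.550000 - (31.282506)·(2.550000 - 1.570000)/(31.282506 - (-4.924268)) = 1.703284; f(y_2) = -2.583176
y_3 = 1.703284 - (-2.583176)·(1.703284 - 2.550000)/(-2.583176 - (31.282506)) = 1.767869; f(y_3) = -1.232119

1.767869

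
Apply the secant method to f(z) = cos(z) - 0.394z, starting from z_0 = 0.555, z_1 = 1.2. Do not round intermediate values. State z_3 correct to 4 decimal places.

1.1155

Secant update: z_(k+1) = z_k − f(z_k)·(z_k − z_(k-1))/(f(z_k) − f(z_(k-1))).
f(z_0) = 0.631230, f(z_1) = -0.110442
z_2 = 1.200000 - (-0.110442)·(1.200000 - 0.555000)/(-0.110442 - (0.631230)) = 1.103953; f(z_2) = 0.015112
z_3 = 1.103953 - (0.015112)·(1.103953 - 1.200000)/(0.015112 - (-0.110442)) = 1.115514; f(z_3) = 0.000204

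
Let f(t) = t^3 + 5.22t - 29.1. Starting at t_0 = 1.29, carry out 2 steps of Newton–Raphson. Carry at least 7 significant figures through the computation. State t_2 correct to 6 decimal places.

2.655068

f'(t) = 3t^2 + 5.22
t_0 = 1.290000: f = -20.219511, f' = 10.212300 → t_1 = 1.290000 - (-20.219511)/(10.212300) = 3.269917
t_1 = 3.269917: f = 22.932104, f' = 37.297080 → t_2 = 3.269917 - (22.932104)/(37.297080) = 2.655068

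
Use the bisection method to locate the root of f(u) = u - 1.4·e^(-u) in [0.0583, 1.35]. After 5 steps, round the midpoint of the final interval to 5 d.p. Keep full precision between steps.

0.68397

f(0.058300) = -1.262414, f(1.350000) = 0.987064 (opposite signs)
step 1: m = 0.704150, f(m) = 0.011810 > 0 → root in [0.058300, 0.704150]
step 2: m = 0.381225, f(m) = -0.575009 < 0 → root in [0.381225, 0.704150]
step 3: m = 0.542687, f(m) = -0.270970 < 0 → root in [0.542687, 0.704150]
step 4: m = 0.623419, f(m) = -0.127133 < 0 → root in [0.623419, 0.704150]
step 5: m = 0.663784, f(m) = -0.057074 < 0 → root in [0.663784, 0.704150]
Midpoint of [0.663784, 0.704150] = 0.683967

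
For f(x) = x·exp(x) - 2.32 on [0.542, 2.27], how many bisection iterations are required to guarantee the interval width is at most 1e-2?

8

Initial width b − a = 2.27 − 0.542 = 1.728000.
After n steps the width is (b−a)/2^n; need (b−a)/2^n ≤ 1e-2.
So n ≥ log₂(1.728000/1e-2) = log₂(172.8000) ≈ 7.4330.
Hence n = 8.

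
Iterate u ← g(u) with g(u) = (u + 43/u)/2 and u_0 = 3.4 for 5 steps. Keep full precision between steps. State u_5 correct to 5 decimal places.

u_1 = g(3.400000) = 8.023529
u_2 = g(8.023529) = 6.691383
u_3 = g(6.691383) = 6.558779
u_4 = g(6.558779) = 6.557439
u_5 = g(6.557439) = 6.557439

6.55744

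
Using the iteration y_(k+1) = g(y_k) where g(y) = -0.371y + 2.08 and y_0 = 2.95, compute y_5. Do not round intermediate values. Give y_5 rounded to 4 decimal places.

1.5071

y_1 = g(2.950000) = 0.985550
y_2 = g(0.985550) = 1.714361
y_3 = g(1.714361) = 1.443972
y_4 = g(1.443972) = 1.544286
y_5 = g(1.544286) = 1.507070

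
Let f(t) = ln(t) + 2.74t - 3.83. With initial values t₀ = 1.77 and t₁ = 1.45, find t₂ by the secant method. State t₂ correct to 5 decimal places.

1.29700

Secant update: t_(k+1) = t_k − f(t_k)·(t_k − t_(k-1))/(f(t_k) − f(t_(k-1))).
f(t_0) = 1.590780, f(t_1) = 0.514564
t_2 = 1.450000 - (0.514564)·(1.450000 - 1.770000)/(0.514564 - (1.590780)) = 1.297001; f(t_2) = -0.016164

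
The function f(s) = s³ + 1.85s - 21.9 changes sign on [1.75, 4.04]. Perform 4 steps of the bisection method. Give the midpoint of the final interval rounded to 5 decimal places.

f(1.750000) = -13.303125, f(4.040000) = 51.513264 (opposite signs)
step 1: m = 2.895000, f(m) = 7.718817 > 0 → root in [1.750000, 2.895000]
step 2: m = 2.322500, f(m) = -5.075795 < 0 → root in [2.322500, 2.895000]
step 3: m = 2.608750, f(m) = 0.680235 > 0 → root in [2.322500, 2.608750]
step 4: m = 2.465625, f(m) = -2.349303 < 0 → root in [2.465625, 2.608750]
Midpoint of [2.465625, 2.608750] = 2.537187

2.53719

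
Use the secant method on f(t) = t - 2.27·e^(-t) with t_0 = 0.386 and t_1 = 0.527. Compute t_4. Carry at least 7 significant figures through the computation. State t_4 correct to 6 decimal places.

0.911889

f(t_0) = -1.157079, f(t_1) = -0.813148
t_2 = 0.527000 - (-0.813148)·(0.527000 - 0.386000)/(-0.813148 - (-1.157079)) = 0.860362; f(t_2) = -0.099867
t_3 = 0.860362 - (-0.099867)·(0.860362 - 0.527000)/(-0.099867 - (-0.813148)) = 0.907037; f(t_3) = -0.009404
t_4 = 0.907037 - (-0.009404)·(0.907037 - 0.860362)/(-0.009404 - (-0.099867)) = 0.911889; f(t_4) = -0.000116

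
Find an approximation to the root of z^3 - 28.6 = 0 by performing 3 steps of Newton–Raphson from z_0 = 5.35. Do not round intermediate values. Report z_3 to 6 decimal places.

3.066778

f'(z) = 3z^2
z_0 = 5.350000: f = 124.530375, f' = 85.867500 → z_1 = 5.350000 - (124.530375)/(85.867500) = 3.899738
z_1 = 3.899738: f = 30.707044, f' = 45.623869 → z_2 = 3.899738 - (30.707044)/(45.623869) = 3.226690
z_2 = 3.226690: f = 4.994780, f' = 31.234588 → z_3 = 3.226690 - (4.994780)/(31.234588) = 3.066778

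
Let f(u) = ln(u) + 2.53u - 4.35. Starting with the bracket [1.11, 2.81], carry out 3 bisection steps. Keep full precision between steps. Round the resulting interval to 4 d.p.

f(1.110000) = -1.437340, f(2.810000) = 3.792484 (opposite signs)
step 1: m = 1.960000, f(m) = 1.281744 > 0 → root in [1.110000, 1.960000]
step 2: m = 1.535000, f(m) = -0.037920 < 0 → root in [1.535000, 1.960000]
step 3: m = 1.747500, f(m) = 0.629361 > 0 → root in [1.535000, 1.747500]

[1.5350, 1.7475]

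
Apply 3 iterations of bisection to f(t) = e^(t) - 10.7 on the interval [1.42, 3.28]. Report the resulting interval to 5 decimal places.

[2.35000, 2.58250]

f(1.420000) = -6.562880, f(3.280000) = 15.875773 (opposite signs)
step 1: m = 2.350000, f(m) = -0.214430 < 0 → root in [2.350000, 3.280000]
step 2: m = 2.815000, f(m) = 5.993176 > 0 → root in [2.350000, 2.815000]
step 3: m = 2.582500, f(m) = 2.530172 > 0 → root in [2.350000, 2.582500]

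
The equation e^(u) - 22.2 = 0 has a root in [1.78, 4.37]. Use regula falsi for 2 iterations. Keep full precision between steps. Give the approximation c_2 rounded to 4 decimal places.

f(1.780000) = -16.270144, f(4.370000) = 56.843632
step 1: c = 2.356357, f(c) = -11.647556 < 0 → new bracket [2.356357, 4.370000]
step 2: c = 2.698796, f(c) = -7.338174 < 0 → new bracket [2.698796, 4.370000]

2.6988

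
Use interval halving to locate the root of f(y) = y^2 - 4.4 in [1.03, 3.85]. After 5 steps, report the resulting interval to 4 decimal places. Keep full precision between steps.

f(1.030000) = -3.339100, f(3.850000) = 10.422500 (opposite signs)
step 1: m = 2.440000, f(m) = 1.553600 > 0 → root in [1.030000, 2.440000]
step 2: m = 1.735000, f(m) = -1.389775 < 0 → root in [1.735000, 2.440000]
step 3: m = 2.087500, f(m) = -0.042344 < 0 → root in [2.087500, 2.440000]
step 4: m = 2.263750, f(m) = 0.724564 > 0 → root in [2.087500, 2.263750]
step 5: m = 2.175625, f(m) = 0.333344 > 0 → root in [2.087500, 2.175625]

[2.0875, 2.1756]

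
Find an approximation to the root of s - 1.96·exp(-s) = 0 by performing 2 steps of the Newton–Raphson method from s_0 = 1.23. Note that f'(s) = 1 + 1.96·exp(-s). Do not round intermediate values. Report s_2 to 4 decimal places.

0.8431

s_0 = 1.230000: f = 0.657107, f' = 1.572893 → s_1 = 1.230000 - (0.657107)/(1.572893) = 0.812231
s_1 = 0.812231: f = -0.057748, f' = 1.869979 → s_2 = 0.812231 - (-0.057748)/(1.869979) = 0.843112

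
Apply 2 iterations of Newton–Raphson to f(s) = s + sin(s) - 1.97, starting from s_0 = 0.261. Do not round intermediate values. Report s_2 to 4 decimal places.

1.0834

f'(s) = 1 + cos(s)
s_0 = 0.261000: f = -1.450953, f' = 1.966132 → s_1 = 0.261000 - (-1.450953)/(1.966132) = 0.998973
s_1 = 0.998973: f = -0.130111, f' = 1.541166 → s_2 = 0.998973 - (-0.130111)/(1.541166) = 1.083397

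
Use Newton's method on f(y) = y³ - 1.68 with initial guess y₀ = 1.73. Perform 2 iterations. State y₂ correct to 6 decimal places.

1.205296

f'(y) = 3y²
y_0 = 1.730000: f = 3.497717, f' = 8.978700 → y_1 = 1.730000 - (3.497717)/(8.978700) = 1.340443
y_1 = 1.340443: f = 0.728490, f' = 5.390361 → y_2 = 1.340443 - (0.728490)/(5.390361) = 1.205296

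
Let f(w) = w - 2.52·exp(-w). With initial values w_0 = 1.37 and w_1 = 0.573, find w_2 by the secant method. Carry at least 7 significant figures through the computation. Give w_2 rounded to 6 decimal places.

f(w_0) = 0.729650, f(w_1) = -0.847855
w_2 = 0.573000 - (-0.847855)·(0.573000 - 1.370000)/(-0.847855 - (0.729650)) = 1.001360; f(w_2) = 0.075564

1.001360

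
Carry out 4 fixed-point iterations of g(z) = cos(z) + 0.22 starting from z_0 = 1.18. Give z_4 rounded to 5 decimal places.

z_1 = g(1.180000) = 0.600925
z_2 = g(0.600925) = 1.044813
z_3 = g(1.044813) = 0.722064
z_4 = g(0.722064) = 0.970443

0.97044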